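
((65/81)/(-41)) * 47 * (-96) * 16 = 1564160/1107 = 1412.97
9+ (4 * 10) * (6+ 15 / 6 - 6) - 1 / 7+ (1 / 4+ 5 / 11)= 33745 / 308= 109.56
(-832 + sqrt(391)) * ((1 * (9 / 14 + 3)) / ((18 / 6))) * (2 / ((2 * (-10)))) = 3536 / 35-17 * sqrt(391) / 140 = 98.63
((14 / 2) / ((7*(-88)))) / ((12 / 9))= -3 / 352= -0.01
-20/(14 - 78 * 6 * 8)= 0.01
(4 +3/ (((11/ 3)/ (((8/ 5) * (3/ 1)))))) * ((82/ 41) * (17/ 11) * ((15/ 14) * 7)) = 22236/ 121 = 183.77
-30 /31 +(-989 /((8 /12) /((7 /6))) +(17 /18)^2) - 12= -8752471 /5022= -1742.83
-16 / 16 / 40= -1 / 40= -0.02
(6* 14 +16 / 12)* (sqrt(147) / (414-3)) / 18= 896* sqrt(3) / 11097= 0.14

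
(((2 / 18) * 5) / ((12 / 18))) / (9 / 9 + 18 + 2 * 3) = 1 / 30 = 0.03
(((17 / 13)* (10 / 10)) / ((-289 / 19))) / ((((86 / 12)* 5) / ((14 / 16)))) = -399 / 190060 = -0.00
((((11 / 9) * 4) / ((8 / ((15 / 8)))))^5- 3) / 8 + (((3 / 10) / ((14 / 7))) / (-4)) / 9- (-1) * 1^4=8844053747 / 10192158720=0.87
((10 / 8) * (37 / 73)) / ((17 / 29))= 5365 / 4964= 1.08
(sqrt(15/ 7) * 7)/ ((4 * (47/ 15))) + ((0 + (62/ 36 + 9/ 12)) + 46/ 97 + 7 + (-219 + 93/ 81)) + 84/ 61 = -131979053/ 639036 + 15 * sqrt(105)/ 188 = -205.71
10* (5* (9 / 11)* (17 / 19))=7650 / 209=36.60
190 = 190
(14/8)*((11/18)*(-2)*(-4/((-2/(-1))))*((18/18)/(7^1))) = 11/18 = 0.61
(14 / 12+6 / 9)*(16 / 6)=44 / 9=4.89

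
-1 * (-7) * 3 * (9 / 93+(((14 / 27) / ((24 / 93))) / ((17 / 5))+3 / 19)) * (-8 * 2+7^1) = -6401255 / 40052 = -159.82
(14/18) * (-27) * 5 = -105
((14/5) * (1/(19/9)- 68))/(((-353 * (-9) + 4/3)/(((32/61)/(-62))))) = 0.00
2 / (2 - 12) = -1 / 5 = -0.20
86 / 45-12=-454 / 45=-10.09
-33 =-33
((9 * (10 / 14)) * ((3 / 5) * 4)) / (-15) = -36 / 35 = -1.03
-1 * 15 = -15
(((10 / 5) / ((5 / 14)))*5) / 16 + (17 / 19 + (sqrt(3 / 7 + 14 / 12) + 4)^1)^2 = 39.67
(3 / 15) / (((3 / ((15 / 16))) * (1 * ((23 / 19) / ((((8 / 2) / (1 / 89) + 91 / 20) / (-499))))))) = -137009 / 3672640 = -0.04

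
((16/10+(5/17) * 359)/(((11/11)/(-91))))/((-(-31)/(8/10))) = -3316404/13175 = -251.72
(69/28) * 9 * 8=1242/7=177.43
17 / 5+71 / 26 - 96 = -11683 / 130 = -89.87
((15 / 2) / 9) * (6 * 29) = 145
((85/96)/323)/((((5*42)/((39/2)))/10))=65/25536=0.00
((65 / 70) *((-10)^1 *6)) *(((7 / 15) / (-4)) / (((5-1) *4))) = 13 / 32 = 0.41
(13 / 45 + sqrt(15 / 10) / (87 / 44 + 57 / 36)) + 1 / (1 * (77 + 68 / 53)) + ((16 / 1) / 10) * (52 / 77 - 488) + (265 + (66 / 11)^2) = -478.07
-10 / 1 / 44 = -5 / 22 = -0.23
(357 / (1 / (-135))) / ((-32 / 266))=6409935 / 16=400620.94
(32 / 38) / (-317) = -16 / 6023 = -0.00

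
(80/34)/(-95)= -8/323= -0.02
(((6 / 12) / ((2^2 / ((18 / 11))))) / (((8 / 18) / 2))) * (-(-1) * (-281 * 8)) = -22761 / 11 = -2069.18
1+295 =296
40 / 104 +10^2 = 1305 / 13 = 100.38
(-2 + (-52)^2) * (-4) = -10808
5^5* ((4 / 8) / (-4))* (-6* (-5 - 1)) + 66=-27993 / 2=-13996.50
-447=-447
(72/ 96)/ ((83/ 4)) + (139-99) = 3323/ 83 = 40.04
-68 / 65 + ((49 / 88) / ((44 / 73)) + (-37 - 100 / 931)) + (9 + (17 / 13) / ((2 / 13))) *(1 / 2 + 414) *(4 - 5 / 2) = 2540760181319 / 234314080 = 10843.40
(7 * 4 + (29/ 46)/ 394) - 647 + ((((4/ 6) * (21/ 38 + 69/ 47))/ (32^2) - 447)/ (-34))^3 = 1653.39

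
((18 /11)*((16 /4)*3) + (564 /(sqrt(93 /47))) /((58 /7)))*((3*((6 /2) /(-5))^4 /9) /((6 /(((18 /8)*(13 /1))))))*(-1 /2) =-346437*sqrt(4371) /4495000 - 28431 /13750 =-7.16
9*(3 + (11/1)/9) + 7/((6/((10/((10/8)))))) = 142/3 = 47.33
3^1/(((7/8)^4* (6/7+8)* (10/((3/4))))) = 2304/53165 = 0.04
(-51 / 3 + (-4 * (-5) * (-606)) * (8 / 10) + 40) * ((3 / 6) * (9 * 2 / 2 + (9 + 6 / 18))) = -532015 / 6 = -88669.17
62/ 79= 0.78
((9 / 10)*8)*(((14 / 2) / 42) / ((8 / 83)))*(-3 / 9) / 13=-0.32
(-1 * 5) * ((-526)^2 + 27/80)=-22134107/16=-1383381.69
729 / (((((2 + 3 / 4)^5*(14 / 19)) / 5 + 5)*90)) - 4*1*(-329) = 1804046996 / 1370557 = 1316.29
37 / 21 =1.76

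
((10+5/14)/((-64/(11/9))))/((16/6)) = -1595/21504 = -0.07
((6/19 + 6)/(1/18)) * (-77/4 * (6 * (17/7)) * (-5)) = 3029400/19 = 159442.11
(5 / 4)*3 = 3.75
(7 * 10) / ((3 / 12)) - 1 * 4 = 276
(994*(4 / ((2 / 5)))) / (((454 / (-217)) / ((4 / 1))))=-4313960 / 227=-19004.23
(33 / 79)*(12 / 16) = 99 / 316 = 0.31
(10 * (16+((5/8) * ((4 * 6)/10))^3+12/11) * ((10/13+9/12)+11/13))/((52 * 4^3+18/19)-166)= 7014895/45833216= 0.15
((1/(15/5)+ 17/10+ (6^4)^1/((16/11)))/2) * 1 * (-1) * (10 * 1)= -26791/6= -4465.17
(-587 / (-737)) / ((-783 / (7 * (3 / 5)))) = -4109 / 961785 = -0.00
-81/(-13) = 81/13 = 6.23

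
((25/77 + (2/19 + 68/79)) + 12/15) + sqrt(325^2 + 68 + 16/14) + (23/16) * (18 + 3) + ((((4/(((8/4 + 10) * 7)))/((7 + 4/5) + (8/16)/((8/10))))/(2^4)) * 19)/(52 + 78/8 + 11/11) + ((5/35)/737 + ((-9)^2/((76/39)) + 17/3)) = 1785623995718423/22457584588560 + sqrt(5179013)/7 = 404.62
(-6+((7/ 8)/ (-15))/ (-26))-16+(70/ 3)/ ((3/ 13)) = 79.11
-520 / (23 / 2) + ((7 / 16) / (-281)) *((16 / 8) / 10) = -23379361 / 517040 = -45.22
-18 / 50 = -9 / 25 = -0.36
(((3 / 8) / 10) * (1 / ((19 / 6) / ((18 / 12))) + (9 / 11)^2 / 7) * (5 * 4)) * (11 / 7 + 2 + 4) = 728379 / 225302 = 3.23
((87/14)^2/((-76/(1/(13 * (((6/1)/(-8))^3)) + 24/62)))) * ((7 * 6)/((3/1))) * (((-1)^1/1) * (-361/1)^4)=418722595801943/16926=24738425842.01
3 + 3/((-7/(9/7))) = 120/49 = 2.45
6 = 6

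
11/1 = 11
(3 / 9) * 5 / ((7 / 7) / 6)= 10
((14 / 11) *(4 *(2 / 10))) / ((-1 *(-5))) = 56 / 275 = 0.20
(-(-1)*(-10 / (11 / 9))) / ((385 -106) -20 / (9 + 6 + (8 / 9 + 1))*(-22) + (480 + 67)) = -1710 / 178079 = -0.01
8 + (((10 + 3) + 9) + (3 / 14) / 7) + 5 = 3433 / 98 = 35.03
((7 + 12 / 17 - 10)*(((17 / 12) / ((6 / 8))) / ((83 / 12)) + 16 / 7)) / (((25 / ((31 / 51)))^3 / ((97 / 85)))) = -33509274292 / 348020261859375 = -0.00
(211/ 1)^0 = 1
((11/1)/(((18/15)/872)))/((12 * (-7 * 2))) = -5995/126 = -47.58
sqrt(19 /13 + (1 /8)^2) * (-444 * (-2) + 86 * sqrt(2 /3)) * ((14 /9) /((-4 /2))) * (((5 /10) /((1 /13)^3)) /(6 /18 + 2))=-6253 * sqrt(15977) /2 -7267 * sqrt(95862) /72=-426439.80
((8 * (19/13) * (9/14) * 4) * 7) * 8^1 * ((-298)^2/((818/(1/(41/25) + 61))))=2454946085376/217997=11261375.55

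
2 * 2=4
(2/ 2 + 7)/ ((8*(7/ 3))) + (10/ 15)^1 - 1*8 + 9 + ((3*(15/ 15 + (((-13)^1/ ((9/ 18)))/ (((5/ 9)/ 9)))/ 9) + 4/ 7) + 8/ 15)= -671/ 5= -134.20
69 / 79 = 0.87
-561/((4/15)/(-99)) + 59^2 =847009/4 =211752.25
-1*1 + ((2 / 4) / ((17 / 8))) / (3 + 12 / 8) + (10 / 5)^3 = 1079 / 153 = 7.05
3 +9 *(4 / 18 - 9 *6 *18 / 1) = -8743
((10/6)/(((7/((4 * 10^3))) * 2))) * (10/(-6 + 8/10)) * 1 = -250000/273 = -915.75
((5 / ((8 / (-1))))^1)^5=-3125 / 32768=-0.10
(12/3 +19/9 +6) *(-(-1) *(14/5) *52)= 79352/45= 1763.38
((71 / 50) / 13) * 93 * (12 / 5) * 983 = 38944494 / 1625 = 23965.84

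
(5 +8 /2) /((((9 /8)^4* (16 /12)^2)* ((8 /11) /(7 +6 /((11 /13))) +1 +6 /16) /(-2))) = -634880 /143289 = -4.43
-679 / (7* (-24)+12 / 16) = 2716 / 669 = 4.06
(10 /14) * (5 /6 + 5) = 25 /6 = 4.17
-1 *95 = -95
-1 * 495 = -495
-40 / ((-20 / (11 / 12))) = 11 / 6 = 1.83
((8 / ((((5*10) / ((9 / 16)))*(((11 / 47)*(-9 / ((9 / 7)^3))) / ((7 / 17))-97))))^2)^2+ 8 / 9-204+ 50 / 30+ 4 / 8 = -3709503874669977492121114553716951 / 18460345519507829173646400000000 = -200.94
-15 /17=-0.88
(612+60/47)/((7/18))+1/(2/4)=519490/329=1579.00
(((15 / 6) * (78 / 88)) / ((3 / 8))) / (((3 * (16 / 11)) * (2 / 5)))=325 / 96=3.39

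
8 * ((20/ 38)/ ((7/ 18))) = 1440/ 133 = 10.83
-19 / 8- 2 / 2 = -27 / 8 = -3.38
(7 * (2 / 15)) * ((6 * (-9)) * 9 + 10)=-6664 / 15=-444.27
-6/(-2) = 3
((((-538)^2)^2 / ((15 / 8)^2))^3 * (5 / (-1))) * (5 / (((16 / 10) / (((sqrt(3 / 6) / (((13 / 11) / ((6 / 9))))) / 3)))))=-211948295410567360176885942411002380288 * sqrt(2) / 10661625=-28113927650942851441157530000000.00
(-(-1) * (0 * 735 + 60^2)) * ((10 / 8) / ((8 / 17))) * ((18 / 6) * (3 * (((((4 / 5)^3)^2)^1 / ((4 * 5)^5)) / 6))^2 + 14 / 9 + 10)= 2107620239257813418 / 19073486328125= 110500.00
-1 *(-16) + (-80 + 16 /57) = -3632 /57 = -63.72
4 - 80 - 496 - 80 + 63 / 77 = -7163 / 11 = -651.18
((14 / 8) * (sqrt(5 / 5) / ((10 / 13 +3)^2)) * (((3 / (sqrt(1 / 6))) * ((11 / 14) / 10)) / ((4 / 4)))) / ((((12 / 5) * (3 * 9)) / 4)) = 1859 * sqrt(6) / 1037232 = 0.00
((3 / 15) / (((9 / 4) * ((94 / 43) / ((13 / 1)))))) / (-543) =-1118 / 1148445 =-0.00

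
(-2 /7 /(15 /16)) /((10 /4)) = -64 /525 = -0.12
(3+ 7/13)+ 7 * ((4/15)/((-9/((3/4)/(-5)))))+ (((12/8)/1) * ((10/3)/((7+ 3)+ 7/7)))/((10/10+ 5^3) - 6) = 919783/257400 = 3.57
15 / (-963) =-5 / 321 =-0.02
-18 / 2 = -9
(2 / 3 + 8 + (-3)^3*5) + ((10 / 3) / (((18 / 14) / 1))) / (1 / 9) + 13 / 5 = -502 / 5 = -100.40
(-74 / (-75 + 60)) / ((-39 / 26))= -3.29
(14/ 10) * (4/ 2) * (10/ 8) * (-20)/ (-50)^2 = -0.03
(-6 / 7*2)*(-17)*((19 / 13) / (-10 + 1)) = -1292 / 273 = -4.73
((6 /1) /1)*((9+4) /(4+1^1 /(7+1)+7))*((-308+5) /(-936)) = 202 /89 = 2.27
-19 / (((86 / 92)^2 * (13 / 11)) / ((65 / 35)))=-34.17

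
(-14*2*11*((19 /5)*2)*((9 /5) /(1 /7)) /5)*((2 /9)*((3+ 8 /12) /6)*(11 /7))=-1416184 /1125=-1258.83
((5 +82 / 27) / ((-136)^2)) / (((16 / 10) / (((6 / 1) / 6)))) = 1085 / 3995136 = 0.00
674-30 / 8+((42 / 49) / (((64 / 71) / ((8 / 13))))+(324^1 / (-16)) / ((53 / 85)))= 12315217 / 19292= 638.36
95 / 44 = 2.16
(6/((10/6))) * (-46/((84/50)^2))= -2875/49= -58.67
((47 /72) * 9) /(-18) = -47 /144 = -0.33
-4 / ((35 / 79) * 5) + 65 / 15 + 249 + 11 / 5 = 133207 / 525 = 253.73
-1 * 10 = -10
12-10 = 2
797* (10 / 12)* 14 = 27895 / 3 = 9298.33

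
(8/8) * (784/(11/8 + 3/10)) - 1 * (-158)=41946/67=626.06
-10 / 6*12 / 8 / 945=-1 / 378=-0.00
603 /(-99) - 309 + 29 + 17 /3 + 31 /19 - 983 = -791144 /627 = -1261.79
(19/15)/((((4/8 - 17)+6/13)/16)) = -7904/6255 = -1.26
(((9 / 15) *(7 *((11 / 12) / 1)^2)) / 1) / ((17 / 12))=2.49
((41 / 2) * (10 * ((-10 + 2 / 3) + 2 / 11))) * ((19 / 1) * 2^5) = -37641280 / 33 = -1140644.85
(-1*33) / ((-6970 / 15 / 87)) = 8613 / 1394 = 6.18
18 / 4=9 / 2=4.50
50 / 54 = 25 / 27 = 0.93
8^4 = 4096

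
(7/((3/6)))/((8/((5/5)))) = 1.75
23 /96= 0.24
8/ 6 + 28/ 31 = 208/ 93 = 2.24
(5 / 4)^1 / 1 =5 / 4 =1.25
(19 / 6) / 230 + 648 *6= 3888.01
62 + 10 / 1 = 72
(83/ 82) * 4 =166/ 41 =4.05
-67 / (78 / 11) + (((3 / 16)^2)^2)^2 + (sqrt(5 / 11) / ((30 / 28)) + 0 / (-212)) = -1582695192697 / 167503724544 + 14 *sqrt(55) / 165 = -8.82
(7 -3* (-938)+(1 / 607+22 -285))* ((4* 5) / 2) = 15527070 / 607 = 25580.02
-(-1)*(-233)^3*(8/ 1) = -101194696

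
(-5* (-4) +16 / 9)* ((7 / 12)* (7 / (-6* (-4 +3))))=14.82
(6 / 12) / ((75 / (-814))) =-407 / 75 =-5.43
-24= -24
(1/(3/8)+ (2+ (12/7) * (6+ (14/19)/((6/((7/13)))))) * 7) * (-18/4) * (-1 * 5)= 497175/247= 2012.85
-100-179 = -279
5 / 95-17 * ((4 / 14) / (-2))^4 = 2078 / 45619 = 0.05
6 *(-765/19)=-4590/19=-241.58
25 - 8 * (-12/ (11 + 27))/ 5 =2423/ 95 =25.51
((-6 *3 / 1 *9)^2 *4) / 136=13122 / 17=771.88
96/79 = 1.22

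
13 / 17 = 0.76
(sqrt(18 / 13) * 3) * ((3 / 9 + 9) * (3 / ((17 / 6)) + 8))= 12936 * sqrt(26) / 221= 298.47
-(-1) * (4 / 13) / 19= 4 / 247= 0.02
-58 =-58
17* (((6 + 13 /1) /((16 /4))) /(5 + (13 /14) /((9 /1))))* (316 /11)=3215142 /7073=454.57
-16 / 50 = -0.32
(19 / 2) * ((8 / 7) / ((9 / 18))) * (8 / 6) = 608 / 21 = 28.95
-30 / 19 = -1.58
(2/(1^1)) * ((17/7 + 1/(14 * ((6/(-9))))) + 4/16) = 36/7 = 5.14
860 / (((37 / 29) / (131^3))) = 56067389540 / 37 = 1515334852.43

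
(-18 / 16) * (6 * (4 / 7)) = -27 / 7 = -3.86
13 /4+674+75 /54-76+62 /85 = 1846307 /3060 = 603.37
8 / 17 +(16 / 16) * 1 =25 / 17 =1.47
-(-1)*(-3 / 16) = -3 / 16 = -0.19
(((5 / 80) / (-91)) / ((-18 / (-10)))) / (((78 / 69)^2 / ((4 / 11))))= -2645 / 24360336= -0.00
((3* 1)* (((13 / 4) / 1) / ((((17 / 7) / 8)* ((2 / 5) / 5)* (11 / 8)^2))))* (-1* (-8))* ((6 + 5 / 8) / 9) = 7716800 / 6171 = 1250.49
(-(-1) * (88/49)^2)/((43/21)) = 23232/14749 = 1.58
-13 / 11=-1.18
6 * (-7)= -42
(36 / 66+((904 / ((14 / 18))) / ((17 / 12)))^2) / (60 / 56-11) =-209704333260 / 3093167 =-67795.99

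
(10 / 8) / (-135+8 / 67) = -335 / 36148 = -0.01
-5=-5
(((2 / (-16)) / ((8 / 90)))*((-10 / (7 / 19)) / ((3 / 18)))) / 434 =12825 / 24304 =0.53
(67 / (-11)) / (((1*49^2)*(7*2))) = -67 / 369754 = -0.00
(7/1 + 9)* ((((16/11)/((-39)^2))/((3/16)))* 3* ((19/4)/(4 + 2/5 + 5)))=97280/786357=0.12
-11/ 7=-1.57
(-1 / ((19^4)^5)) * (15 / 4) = -0.00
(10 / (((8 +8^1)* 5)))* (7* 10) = 35 / 4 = 8.75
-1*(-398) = 398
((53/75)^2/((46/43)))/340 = 120787/87975000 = 0.00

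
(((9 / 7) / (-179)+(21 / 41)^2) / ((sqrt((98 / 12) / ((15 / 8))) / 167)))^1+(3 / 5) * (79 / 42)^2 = 6241 / 2940+134629722 * sqrt(5) / 14744051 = 22.54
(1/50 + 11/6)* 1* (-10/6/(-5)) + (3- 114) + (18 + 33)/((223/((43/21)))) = -38604521/351225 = -109.91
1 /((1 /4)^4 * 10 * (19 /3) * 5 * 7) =384 /3325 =0.12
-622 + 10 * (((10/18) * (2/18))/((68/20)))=-856244/1377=-621.82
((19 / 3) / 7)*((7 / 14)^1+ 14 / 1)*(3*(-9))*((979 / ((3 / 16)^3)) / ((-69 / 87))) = 32037767168 / 483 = 66330780.89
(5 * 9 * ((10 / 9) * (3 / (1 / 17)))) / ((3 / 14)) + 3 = 11903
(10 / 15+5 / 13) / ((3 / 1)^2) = 41 / 351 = 0.12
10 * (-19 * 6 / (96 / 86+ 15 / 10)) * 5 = -6536 / 3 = -2178.67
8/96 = 1/12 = 0.08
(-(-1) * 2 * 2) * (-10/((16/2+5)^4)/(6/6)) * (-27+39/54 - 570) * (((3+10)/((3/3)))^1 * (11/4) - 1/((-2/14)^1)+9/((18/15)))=3595555/85683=41.96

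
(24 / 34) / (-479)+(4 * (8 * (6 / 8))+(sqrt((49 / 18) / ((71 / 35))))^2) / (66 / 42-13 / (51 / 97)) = -31425809371 / 28674076188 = -1.10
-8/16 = -1/2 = -0.50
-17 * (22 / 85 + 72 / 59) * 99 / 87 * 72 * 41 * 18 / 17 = -89437.71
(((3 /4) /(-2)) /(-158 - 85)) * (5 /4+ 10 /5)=13 /2592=0.01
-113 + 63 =-50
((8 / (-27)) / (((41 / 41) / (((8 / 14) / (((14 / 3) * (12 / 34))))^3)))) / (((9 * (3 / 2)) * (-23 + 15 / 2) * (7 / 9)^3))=0.00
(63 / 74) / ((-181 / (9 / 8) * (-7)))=81 / 107152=0.00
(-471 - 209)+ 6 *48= -392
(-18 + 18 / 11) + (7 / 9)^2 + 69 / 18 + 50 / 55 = -19631 / 1782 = -11.02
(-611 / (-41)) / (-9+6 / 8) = -2444 / 1353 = -1.81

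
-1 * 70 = -70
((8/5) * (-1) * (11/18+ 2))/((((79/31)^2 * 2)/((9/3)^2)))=-2.89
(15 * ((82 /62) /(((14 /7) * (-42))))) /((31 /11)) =-2255 /26908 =-0.08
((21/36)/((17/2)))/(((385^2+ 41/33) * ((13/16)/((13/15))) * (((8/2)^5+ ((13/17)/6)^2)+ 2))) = 62832/130537000101545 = 0.00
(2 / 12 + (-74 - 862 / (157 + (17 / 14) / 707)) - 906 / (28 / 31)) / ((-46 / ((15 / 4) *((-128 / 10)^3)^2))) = 388078060.03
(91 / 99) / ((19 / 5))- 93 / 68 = -1.13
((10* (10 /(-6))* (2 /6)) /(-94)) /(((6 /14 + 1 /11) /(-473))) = -182105 /3384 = -53.81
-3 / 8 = -0.38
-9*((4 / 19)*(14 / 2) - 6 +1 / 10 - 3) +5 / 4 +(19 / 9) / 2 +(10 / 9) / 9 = 2132003 / 30780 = 69.27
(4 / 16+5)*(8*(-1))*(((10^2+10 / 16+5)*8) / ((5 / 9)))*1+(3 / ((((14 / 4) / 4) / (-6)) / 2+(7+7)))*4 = -85409082 / 1337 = -63881.14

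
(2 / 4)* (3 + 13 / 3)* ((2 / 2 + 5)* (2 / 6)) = 22 / 3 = 7.33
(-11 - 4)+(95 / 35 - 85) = -681 / 7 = -97.29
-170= -170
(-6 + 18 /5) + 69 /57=-113 /95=-1.19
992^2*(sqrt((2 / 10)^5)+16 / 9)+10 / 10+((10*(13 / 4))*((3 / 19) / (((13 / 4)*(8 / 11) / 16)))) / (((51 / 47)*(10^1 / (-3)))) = 984064*sqrt(5) / 125+5085617741 / 2907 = 1767041.98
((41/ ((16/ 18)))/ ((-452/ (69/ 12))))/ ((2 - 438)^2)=-8487/ 2749548544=-0.00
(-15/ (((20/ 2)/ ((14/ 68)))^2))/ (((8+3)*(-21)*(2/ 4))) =7/ 127160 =0.00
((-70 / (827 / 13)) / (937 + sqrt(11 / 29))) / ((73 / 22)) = -54400346 / 153711146439 + 2002 * sqrt(319) / 153711146439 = -0.00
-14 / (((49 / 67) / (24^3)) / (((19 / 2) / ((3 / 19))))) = -111453696 / 7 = -15921956.57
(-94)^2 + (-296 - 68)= 8472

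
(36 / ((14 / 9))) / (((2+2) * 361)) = 81 / 5054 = 0.02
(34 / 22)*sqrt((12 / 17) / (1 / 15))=6*sqrt(85) / 11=5.03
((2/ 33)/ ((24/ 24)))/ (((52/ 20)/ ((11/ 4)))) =0.06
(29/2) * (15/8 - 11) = -2117/16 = -132.31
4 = 4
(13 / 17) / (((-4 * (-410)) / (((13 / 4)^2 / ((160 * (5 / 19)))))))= 0.00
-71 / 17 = -4.18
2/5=0.40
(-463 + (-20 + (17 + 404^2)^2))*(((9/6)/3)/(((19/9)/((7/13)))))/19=839317871889/4693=178844634.96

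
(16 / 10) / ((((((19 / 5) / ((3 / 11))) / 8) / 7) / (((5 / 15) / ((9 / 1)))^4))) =448 / 37023723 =0.00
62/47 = 1.32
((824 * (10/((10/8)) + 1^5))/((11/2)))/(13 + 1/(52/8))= 21424/209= 102.51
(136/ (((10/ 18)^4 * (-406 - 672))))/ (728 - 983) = 8748/ 1684375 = 0.01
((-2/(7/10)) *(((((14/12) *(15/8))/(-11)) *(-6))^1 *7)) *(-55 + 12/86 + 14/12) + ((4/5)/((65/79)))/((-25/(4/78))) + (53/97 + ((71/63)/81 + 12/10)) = 126923331137236357/98920238917500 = 1283.09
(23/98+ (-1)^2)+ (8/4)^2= 513/98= 5.23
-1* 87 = -87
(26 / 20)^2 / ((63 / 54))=507 / 350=1.45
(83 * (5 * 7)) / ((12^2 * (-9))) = -2905 / 1296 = -2.24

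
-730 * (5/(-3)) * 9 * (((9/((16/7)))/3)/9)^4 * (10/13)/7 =3129875/5750784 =0.54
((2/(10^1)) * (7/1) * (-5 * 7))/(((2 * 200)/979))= -47971/400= -119.93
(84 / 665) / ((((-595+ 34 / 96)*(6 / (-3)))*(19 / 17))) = 288 / 3030595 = 0.00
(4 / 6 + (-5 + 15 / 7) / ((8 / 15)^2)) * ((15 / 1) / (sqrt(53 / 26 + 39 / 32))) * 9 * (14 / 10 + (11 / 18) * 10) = -532519 * sqrt(35230) / 18970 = -5268.95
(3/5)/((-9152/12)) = -9/11440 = -0.00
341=341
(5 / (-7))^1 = -5 / 7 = -0.71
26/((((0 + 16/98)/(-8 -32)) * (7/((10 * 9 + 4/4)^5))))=-5678692520410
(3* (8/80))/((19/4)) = 6/95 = 0.06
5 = 5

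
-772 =-772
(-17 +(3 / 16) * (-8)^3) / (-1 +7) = -113 / 6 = -18.83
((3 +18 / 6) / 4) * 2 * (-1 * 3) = -9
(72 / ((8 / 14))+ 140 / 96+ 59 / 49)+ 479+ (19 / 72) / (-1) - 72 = 535.40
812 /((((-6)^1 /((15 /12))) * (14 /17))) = -2465 /12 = -205.42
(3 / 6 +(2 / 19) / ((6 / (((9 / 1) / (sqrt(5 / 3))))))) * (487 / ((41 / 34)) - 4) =49182 * sqrt(15) / 3895 +8197 / 41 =248.83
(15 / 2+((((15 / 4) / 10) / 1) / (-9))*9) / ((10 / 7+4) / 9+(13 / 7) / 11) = 9.23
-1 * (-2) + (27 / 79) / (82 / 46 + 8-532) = 1897117 / 948869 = 2.00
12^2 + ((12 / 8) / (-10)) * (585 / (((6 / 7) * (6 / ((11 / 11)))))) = 2031 / 16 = 126.94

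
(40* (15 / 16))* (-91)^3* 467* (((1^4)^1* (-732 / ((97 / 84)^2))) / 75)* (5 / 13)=349548439050720 / 9409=37150434589.30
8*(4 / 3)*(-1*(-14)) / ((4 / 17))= 1904 / 3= 634.67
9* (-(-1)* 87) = 783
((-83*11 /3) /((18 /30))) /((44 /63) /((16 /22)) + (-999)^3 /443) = 28312130 /125622324271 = 0.00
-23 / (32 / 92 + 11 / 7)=-3703 / 309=-11.98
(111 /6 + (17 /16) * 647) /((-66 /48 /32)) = -180720 /11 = -16429.09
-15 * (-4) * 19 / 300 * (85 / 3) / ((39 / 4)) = 1292 / 117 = 11.04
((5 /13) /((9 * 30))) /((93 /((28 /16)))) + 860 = 224583847 /261144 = 860.00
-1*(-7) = 7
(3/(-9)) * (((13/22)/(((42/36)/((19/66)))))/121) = -247/614922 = -0.00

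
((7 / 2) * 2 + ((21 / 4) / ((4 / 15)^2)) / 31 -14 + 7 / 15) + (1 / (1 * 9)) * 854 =8101009 / 89280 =90.74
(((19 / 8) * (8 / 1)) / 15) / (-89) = -19 / 1335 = -0.01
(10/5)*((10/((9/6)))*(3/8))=5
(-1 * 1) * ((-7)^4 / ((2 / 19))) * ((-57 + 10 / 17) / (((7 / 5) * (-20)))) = -6249803 / 136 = -45954.43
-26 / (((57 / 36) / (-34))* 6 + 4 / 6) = -5304 / 79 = -67.14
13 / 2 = 6.50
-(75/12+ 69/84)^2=-9801/196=-50.01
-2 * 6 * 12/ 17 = -144/ 17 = -8.47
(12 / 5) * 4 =48 / 5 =9.60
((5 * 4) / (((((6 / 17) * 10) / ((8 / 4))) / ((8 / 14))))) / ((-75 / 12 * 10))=-0.10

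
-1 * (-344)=344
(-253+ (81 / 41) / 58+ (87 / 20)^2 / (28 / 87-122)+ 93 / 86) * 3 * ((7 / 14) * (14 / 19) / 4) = -1145858661302901 / 16453404828800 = -69.64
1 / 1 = 1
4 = 4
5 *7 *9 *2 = 630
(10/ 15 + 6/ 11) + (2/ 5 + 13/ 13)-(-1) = 596/ 165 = 3.61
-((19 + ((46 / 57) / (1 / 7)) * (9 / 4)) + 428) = -17469 / 38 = -459.71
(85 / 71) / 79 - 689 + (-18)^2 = -2047200 / 5609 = -364.98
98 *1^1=98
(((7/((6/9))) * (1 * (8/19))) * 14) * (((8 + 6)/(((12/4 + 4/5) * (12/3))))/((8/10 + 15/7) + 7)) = 60025/10469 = 5.73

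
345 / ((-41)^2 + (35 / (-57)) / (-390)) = 1533870 / 7473733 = 0.21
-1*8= -8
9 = 9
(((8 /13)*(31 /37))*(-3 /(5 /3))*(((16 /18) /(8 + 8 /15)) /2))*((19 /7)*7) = -1767 /1924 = -0.92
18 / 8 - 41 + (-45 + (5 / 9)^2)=-27035 / 324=-83.44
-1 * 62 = -62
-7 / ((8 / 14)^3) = -37.52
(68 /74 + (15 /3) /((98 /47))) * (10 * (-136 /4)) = -2044590 /1813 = -1127.74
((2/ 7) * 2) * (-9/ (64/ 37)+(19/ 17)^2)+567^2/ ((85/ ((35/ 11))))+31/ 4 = 12039.84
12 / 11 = 1.09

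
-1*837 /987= -279 /329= -0.85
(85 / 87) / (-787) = -0.00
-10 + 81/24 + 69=499/8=62.38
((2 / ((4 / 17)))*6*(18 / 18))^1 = 51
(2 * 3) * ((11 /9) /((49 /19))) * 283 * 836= 672746.83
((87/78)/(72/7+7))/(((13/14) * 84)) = 203/245388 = 0.00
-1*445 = -445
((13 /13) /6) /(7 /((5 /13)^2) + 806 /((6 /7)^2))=75 /514969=0.00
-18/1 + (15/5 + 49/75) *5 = 4/15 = 0.27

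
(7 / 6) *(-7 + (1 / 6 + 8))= 49 / 36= 1.36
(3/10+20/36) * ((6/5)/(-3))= -77/225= -0.34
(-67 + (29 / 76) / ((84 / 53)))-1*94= -1026287 / 6384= -160.76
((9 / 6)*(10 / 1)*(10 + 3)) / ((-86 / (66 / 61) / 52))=-334620 / 2623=-127.57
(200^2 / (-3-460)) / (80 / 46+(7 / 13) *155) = -478400 / 471797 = -1.01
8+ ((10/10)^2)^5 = 9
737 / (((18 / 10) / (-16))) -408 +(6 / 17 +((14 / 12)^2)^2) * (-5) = -153566101 / 22032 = -6970.14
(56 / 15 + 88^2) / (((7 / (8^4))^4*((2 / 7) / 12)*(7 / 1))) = 65423791786811195392 / 12005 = 5449711935594435.27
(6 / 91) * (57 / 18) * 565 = 10735 / 91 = 117.97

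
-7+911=904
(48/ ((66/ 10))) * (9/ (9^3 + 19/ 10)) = 7200/ 80399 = 0.09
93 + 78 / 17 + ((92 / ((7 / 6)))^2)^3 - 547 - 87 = 480931680953155057 / 2000033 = 240461872855.68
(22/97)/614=11/29779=0.00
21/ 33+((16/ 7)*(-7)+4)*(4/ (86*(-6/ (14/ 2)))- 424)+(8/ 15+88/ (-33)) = 36093359/ 7095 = 5087.15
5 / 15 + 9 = 28 / 3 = 9.33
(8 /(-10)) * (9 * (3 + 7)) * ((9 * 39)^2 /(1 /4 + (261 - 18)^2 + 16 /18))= -319336992 /2125805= -150.22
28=28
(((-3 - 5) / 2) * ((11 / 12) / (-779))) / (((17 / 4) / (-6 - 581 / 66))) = -1954 / 119187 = -0.02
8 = 8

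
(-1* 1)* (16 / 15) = -16 / 15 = -1.07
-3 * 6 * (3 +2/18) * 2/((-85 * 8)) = 14/85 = 0.16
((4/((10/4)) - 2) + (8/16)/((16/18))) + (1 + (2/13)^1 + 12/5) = 773/208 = 3.72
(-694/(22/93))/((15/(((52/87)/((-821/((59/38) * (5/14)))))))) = 8250619/104497701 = 0.08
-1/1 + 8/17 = -9/17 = -0.53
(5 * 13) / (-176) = -0.37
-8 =-8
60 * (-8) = -480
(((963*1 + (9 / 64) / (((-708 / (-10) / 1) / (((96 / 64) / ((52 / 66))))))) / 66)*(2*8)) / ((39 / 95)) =3991851835 / 7019584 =568.67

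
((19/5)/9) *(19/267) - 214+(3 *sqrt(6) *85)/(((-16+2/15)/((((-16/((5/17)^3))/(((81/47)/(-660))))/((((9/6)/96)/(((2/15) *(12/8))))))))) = -5201963008 *sqrt(6)/105 - 2570849/12015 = -121354071.40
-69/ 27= -23/ 9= -2.56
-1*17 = -17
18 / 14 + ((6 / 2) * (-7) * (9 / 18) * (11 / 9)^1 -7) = -779 / 42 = -18.55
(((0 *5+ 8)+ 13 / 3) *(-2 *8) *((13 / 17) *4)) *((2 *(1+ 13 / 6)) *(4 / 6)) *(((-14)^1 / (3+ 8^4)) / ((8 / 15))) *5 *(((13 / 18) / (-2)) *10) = -1663298000 / 5644323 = -294.69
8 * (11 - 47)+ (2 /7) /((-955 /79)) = -1925438 /6685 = -288.02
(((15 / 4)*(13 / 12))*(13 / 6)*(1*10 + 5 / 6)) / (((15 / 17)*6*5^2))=37349 / 51840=0.72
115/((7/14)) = 230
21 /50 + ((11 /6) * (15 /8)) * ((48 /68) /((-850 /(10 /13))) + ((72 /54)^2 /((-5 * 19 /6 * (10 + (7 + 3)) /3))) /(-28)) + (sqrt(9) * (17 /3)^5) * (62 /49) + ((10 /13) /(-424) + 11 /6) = 66616381584452989 /3003182746200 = 22181.93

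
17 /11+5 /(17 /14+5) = 2249 /957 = 2.35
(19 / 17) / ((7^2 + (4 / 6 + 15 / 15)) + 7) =57 / 2941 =0.02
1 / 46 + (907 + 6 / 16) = 907.40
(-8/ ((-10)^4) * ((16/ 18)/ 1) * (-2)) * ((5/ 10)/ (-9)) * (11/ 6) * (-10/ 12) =11/ 91125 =0.00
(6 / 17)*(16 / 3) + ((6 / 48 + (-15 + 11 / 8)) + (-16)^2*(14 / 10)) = 58953 / 170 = 346.78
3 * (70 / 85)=42 / 17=2.47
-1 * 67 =-67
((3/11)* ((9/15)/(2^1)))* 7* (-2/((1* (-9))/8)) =56/55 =1.02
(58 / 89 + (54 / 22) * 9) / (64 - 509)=-0.05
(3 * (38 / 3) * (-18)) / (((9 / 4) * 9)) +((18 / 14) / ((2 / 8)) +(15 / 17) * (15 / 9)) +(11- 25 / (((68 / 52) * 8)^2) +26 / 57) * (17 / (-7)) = -54.43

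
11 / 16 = 0.69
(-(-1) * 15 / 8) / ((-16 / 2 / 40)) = -75 / 8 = -9.38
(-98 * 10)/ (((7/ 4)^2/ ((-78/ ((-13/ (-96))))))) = 184320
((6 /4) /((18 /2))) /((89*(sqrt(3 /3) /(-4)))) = -2 /267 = -0.01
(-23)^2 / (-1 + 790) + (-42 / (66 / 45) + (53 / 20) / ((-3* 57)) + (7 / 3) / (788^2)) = -42977013921749 / 1535914298160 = -27.98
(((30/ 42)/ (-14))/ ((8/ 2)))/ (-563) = 5/ 220696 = 0.00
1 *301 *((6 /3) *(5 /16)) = 1505 /8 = 188.12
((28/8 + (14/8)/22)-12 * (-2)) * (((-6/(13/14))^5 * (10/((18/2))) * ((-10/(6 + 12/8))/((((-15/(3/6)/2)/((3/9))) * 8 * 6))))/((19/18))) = -15663586176/77600237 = -201.85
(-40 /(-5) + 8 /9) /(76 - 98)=-40 /99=-0.40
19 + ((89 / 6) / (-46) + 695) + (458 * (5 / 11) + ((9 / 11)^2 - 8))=914.53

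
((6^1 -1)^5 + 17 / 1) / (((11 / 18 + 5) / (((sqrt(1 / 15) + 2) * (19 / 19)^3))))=18852 * sqrt(15) / 505 + 113112 / 101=1264.50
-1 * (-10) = 10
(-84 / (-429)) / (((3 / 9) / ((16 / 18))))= 224 / 429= 0.52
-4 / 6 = -2 / 3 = -0.67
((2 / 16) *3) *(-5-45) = -75 / 4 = -18.75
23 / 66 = 0.35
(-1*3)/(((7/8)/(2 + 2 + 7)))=-37.71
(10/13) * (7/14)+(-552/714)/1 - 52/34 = -2967/1547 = -1.92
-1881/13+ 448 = 303.31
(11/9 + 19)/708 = 0.03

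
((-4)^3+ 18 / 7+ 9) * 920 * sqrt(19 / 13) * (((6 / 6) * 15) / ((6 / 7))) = -844100 * sqrt(247) / 13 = -1020467.14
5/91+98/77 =1329/1001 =1.33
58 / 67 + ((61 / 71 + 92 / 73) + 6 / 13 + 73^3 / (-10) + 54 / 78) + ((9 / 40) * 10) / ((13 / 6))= -877970946563 / 22571965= -38896.52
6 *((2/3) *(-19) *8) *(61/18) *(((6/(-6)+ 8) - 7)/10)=0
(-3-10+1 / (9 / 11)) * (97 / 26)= -5141 / 117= -43.94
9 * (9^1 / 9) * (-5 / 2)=-45 / 2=-22.50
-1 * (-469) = 469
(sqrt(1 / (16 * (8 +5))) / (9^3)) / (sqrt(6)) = sqrt(78) / 227448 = 0.00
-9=-9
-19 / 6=-3.17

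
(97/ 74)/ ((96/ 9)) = 291/ 2368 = 0.12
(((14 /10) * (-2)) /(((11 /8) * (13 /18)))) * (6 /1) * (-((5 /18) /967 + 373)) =4362921696 /691405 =6310.23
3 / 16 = 0.19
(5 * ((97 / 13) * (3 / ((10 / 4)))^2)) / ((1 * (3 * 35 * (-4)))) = -291 / 2275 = -0.13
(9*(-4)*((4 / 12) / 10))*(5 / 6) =-1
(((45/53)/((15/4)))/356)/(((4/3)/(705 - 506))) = 1791/18868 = 0.09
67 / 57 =1.18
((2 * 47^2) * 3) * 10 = 132540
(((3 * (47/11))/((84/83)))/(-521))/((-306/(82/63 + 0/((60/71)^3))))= 159941/1546751052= 0.00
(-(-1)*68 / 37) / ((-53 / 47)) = -3196 / 1961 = -1.63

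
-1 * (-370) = 370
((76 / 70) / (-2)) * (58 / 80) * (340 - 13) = -180177 / 1400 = -128.70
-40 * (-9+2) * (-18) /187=-5040 /187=-26.95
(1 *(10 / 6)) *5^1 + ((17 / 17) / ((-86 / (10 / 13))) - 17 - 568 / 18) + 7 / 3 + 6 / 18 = -188987 / 5031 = -37.56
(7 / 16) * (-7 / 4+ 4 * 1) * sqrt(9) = 189 / 64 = 2.95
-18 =-18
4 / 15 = 0.27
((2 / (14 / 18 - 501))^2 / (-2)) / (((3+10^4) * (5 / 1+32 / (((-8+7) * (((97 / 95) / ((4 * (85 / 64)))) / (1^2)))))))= 0.00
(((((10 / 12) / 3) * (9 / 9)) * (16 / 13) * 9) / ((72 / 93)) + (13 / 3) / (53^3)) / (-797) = -23076104 / 4627543791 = -0.00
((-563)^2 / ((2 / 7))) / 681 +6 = 2226955 / 1362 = 1635.06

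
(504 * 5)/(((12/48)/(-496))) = -4999680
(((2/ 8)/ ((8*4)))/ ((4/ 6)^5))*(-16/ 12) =-81/ 1024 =-0.08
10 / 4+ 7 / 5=39 / 10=3.90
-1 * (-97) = 97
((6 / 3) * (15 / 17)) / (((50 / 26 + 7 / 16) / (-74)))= -461760 / 8347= -55.32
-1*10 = -10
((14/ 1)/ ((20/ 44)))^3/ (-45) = -3652264/ 5625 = -649.29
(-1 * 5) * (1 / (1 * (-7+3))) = 5 / 4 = 1.25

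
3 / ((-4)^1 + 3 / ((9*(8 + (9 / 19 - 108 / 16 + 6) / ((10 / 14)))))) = -26037 / 34336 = -0.76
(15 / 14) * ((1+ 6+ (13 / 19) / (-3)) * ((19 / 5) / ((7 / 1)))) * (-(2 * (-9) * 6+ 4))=409.63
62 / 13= 4.77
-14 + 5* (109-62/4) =907/2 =453.50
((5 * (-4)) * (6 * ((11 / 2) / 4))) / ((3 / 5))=-275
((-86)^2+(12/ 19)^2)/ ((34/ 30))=40051500/ 6137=6526.23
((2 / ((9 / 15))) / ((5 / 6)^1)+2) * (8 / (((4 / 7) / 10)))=840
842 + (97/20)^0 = 843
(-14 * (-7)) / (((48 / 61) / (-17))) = -50813 / 24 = -2117.21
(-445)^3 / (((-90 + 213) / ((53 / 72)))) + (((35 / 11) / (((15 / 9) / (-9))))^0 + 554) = -4665504545 / 8856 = -526818.49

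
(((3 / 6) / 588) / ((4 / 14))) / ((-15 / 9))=-0.00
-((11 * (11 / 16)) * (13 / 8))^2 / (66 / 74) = -8322743 / 49152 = -169.33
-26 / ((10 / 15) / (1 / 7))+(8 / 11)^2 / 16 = -4691 / 847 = -5.54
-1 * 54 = -54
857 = 857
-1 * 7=-7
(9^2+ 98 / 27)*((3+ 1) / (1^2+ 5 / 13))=59410 / 243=244.49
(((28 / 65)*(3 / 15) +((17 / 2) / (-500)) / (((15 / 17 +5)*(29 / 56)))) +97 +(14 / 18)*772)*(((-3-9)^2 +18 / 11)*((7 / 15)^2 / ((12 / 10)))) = 129014863747049 / 6998062500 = 18435.80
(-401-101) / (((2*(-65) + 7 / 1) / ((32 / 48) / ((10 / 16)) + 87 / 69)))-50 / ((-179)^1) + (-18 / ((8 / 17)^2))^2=6616.42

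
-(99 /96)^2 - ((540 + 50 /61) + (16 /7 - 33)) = -223507563 /437248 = -511.17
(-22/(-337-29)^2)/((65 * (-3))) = 11/13060710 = 0.00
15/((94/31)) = 465/94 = 4.95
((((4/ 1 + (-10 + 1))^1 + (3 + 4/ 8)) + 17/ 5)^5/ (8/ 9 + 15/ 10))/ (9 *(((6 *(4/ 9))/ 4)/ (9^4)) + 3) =48737056617/ 14110450000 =3.45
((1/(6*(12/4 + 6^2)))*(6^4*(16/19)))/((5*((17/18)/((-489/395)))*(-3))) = 3379968/8293025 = 0.41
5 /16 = 0.31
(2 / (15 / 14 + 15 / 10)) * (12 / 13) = 28 / 39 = 0.72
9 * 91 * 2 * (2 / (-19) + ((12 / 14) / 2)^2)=17082 / 133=128.44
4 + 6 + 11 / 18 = 191 / 18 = 10.61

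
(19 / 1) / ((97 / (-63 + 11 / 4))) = -4579 / 388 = -11.80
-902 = -902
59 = 59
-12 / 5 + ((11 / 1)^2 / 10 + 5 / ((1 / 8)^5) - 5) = 1638447 / 10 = 163844.70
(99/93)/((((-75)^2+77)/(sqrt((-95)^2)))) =3135/176762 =0.02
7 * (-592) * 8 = -33152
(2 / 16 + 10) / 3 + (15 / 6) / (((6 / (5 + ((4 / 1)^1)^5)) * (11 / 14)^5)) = 1849084697 / 1288408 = 1435.17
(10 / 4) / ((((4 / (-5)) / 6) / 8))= -150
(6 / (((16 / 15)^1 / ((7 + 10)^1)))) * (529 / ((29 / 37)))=14973345 / 232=64540.28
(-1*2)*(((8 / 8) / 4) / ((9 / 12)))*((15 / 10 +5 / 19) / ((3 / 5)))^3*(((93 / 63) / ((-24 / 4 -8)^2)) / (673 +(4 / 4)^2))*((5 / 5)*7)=-1165456625 / 880730498592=-0.00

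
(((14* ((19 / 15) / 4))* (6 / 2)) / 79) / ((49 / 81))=1539 / 5530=0.28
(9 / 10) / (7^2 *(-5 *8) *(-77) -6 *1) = 9 / 1509140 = 0.00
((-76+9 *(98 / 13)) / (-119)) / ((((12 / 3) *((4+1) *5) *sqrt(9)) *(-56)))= -0.00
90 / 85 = 18 / 17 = 1.06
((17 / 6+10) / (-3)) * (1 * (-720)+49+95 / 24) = 2853.46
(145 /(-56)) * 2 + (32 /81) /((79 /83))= -853487 /179172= -4.76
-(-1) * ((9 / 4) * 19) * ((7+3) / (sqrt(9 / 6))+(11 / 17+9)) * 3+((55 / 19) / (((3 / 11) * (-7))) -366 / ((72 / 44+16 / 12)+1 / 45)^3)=855 * sqrt(6) / 2+26926328890627612 / 22033677708903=2269.21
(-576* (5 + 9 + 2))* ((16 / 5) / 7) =-147456 / 35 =-4213.03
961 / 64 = 15.02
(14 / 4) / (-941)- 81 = -152449 / 1882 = -81.00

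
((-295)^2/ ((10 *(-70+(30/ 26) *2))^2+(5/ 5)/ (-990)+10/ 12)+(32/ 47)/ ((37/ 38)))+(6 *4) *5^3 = 200041853671559773/ 66660860283092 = 3000.89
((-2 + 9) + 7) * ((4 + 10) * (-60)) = -11760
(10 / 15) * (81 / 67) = 54 / 67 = 0.81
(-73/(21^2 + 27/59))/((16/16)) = -0.17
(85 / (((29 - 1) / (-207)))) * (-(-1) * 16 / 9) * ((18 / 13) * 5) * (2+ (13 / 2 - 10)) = 1055700 / 91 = 11601.10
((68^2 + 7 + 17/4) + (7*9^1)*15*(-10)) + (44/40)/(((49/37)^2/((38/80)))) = -4623799779/960400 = -4814.45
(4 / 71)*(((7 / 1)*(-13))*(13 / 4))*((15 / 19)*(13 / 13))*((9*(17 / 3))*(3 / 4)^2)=-377.36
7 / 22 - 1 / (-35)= 267 / 770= 0.35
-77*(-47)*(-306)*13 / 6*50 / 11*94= -1025196900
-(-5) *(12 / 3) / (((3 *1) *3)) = 20 / 9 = 2.22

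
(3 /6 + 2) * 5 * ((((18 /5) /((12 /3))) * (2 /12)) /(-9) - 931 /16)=-69845 /96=-727.55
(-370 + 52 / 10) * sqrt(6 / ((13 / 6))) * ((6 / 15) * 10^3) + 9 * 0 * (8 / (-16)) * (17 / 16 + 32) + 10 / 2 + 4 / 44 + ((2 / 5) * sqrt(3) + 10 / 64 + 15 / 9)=-875520 * sqrt(13) / 13 + 2 * sqrt(3) / 5 + 7301 / 1056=-242817.95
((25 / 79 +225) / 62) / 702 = 4450 / 859599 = 0.01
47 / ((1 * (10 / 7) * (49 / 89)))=4183 / 70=59.76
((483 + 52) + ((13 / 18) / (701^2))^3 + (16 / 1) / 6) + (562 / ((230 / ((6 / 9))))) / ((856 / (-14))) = 4578242928408148236668717321 / 8515442900079631361354760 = 537.64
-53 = -53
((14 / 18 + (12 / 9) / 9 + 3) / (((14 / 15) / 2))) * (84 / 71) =2120 / 213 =9.95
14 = 14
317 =317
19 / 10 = 1.90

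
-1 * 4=-4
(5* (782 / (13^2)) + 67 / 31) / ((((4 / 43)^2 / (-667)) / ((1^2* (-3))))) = 490352087517 / 83824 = 5849781.54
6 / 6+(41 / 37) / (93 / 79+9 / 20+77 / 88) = 422119 / 292559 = 1.44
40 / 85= 8 / 17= 0.47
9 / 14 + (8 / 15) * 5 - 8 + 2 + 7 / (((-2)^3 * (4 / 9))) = -3131 / 672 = -4.66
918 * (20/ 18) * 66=67320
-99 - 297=-396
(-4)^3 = -64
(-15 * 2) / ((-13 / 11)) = 330 / 13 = 25.38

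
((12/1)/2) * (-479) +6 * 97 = -2292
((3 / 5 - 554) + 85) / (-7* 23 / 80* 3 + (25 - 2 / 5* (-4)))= -37472 / 1645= -22.78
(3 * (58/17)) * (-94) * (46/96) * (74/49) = -1159913/1666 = -696.23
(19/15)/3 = 0.42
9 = 9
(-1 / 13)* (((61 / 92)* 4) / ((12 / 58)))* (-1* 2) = 1769 / 897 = 1.97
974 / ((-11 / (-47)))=45778 / 11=4161.64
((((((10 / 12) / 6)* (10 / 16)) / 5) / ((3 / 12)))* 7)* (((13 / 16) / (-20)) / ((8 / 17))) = -1547 / 36864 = -0.04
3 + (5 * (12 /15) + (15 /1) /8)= 71 /8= 8.88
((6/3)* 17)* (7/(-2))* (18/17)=-126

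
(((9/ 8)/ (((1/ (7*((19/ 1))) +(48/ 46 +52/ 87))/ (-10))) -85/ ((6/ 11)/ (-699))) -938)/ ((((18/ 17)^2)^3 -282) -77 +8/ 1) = -1524846923203888127/ 4936649353326180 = -308.88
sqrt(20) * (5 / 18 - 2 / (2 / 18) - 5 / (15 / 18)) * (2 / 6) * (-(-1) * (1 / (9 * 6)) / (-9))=0.07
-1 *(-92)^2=-8464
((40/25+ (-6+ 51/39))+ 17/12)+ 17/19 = -0.78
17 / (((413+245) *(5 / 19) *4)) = 0.02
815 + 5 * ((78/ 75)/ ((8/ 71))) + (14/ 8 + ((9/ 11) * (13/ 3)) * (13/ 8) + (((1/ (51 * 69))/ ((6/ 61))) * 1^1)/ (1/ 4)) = 4035055207/ 4645080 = 868.67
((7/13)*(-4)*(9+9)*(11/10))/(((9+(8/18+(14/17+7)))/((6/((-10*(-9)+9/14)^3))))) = -14367584/722095713495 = -0.00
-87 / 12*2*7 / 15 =-203 / 30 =-6.77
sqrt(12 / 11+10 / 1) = sqrt(1342) / 11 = 3.33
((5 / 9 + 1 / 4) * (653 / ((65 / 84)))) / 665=18937 / 18525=1.02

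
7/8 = 0.88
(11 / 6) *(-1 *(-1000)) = 5500 / 3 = 1833.33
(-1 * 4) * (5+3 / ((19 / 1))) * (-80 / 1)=31360 / 19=1650.53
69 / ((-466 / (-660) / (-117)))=-2664090 / 233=-11433.86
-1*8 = -8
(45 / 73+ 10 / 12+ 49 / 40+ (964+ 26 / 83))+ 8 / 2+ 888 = 1351633013 / 727080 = 1858.99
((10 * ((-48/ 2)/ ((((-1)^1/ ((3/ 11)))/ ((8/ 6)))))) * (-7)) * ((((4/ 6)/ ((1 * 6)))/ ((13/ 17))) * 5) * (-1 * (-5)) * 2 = -1904000/ 429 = -4438.23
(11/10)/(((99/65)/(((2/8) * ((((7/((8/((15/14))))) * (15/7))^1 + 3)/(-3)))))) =-2431/8064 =-0.30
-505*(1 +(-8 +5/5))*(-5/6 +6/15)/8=-164.12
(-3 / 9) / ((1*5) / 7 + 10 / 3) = -7 / 85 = -0.08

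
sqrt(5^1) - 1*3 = -3 + sqrt(5) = -0.76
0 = 0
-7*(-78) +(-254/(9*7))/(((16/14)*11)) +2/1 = 216881/396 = 547.68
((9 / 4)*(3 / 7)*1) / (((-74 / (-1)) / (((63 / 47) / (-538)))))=-243 / 7484656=-0.00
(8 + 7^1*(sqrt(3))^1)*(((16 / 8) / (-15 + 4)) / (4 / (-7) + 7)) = -98*sqrt(3) / 495 - 112 / 495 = -0.57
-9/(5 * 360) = -1/200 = -0.00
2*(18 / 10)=18 / 5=3.60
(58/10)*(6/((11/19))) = 3306/55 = 60.11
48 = 48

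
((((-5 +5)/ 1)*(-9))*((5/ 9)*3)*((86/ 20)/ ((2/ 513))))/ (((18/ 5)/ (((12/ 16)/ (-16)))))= 0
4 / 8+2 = 5 / 2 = 2.50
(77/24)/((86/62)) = 2387/1032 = 2.31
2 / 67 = 0.03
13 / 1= 13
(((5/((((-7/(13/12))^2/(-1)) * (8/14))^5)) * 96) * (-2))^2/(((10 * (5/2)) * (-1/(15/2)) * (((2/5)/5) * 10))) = -475124094372019985970025/82143179546384206093878690840576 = -0.00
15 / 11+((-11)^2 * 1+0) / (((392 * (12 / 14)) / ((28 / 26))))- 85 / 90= 8309 / 10296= 0.81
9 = 9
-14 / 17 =-0.82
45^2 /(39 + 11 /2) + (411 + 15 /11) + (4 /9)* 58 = 4261414 /8811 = 483.65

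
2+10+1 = 13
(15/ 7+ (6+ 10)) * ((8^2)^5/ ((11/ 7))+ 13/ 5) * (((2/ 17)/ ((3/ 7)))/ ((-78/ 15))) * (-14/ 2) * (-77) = -233866338866209/ 663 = -352739575967.13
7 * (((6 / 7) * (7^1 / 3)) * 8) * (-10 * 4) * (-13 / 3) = 58240 / 3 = 19413.33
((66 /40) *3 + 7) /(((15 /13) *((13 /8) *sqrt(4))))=3.19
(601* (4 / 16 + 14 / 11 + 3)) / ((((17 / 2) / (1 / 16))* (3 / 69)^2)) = 63267871 / 5984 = 10572.84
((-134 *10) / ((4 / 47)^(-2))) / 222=-10720 / 245199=-0.04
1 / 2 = 0.50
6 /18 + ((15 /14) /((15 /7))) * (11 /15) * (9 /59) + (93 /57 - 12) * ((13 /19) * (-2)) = 14.58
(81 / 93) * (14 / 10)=1.22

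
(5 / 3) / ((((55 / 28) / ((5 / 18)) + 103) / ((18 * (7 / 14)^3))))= 105 / 3082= 0.03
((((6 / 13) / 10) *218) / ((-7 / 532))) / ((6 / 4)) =-509.78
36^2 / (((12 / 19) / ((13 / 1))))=26676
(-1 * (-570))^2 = 324900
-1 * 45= -45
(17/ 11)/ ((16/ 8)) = 17/ 22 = 0.77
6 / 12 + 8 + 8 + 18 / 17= 597 / 34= 17.56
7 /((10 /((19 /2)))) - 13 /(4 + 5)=937 /180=5.21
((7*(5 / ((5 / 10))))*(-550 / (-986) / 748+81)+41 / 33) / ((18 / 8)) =6274107874 / 2489157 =2520.58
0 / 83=0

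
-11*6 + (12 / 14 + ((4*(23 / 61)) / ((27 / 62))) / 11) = -8221424 / 126819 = -64.83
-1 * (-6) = 6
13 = 13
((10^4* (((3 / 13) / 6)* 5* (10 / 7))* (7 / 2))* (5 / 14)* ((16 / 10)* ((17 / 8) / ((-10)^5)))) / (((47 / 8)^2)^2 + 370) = -43520 / 581963291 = -0.00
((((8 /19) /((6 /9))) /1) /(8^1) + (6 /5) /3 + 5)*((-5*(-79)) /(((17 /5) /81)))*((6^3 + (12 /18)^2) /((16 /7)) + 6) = 13415236875 /2584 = 5191655.14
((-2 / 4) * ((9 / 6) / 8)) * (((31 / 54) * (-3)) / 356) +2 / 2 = 68383 / 68352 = 1.00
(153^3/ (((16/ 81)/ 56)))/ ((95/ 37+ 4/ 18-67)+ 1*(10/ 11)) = -7438652484417/ 463744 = -16040428.52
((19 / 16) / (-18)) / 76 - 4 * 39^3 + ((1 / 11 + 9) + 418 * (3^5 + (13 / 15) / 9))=-25784857253 / 190080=-135652.66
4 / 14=2 / 7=0.29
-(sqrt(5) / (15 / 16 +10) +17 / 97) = -16 *sqrt(5) / 175 - 17 / 97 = -0.38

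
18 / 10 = 9 / 5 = 1.80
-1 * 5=-5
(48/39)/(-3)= -16/39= -0.41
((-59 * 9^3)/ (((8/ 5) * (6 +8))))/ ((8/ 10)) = -1075275/ 448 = -2400.17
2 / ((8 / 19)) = 19 / 4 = 4.75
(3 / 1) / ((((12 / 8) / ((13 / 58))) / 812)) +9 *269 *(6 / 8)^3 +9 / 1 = 89239 / 64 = 1394.36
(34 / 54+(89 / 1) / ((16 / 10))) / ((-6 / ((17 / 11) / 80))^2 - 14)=3511639 / 6020860464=0.00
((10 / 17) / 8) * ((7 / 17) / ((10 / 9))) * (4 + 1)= 315 / 2312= 0.14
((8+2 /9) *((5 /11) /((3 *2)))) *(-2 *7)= -2590 /297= -8.72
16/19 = 0.84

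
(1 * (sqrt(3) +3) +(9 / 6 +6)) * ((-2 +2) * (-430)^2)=0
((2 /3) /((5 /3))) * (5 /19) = 2 /19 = 0.11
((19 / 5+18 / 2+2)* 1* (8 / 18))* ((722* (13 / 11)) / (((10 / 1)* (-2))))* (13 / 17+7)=-2179.02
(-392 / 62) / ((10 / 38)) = -3724 / 155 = -24.03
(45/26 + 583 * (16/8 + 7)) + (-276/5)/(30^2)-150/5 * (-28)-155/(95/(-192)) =1185958013/185250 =6401.93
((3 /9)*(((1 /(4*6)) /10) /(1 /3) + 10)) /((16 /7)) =1869 /1280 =1.46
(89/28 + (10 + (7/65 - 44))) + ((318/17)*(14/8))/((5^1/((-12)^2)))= 28219221/30940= 912.06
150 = 150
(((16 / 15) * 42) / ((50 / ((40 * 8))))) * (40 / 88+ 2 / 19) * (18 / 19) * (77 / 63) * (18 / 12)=2515968 / 9025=278.78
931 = 931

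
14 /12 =7 /6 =1.17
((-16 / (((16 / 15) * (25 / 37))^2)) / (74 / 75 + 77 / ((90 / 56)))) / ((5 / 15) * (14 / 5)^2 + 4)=-0.10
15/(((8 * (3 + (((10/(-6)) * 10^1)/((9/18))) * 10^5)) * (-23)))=45/1839998344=0.00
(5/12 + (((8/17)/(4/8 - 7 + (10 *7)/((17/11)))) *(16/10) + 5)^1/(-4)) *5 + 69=512899/7914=64.81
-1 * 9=-9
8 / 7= 1.14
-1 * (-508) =508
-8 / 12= -2 / 3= -0.67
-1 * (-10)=10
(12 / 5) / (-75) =-4 / 125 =-0.03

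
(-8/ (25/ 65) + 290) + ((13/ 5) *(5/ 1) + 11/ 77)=9882/ 35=282.34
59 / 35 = 1.69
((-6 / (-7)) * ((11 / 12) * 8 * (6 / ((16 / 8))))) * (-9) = -1188 / 7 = -169.71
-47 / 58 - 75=-4397 / 58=-75.81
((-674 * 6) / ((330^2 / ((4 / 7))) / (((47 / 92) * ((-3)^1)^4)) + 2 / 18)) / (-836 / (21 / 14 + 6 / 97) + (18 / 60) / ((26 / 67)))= 134762013360 / 82030502995739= 0.00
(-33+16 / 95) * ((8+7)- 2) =-426.81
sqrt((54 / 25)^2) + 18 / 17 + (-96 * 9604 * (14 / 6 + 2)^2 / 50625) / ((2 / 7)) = -3082026104 / 2581875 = -1193.72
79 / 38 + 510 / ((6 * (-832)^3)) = 22749247921 / 10942676992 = 2.08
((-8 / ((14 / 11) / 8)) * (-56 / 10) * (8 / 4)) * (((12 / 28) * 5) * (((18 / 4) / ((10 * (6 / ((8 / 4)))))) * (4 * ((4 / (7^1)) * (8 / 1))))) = 811008 / 245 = 3310.24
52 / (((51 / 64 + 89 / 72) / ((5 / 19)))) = 149760 / 22249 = 6.73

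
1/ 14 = 0.07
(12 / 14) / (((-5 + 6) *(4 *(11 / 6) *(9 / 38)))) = 38 / 77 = 0.49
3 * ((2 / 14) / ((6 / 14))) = 1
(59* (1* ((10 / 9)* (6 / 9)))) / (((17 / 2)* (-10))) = -0.51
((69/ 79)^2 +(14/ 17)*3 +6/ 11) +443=521420912/ 1167067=446.78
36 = 36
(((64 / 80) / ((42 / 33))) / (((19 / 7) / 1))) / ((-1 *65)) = -22 / 6175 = -0.00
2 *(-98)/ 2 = -98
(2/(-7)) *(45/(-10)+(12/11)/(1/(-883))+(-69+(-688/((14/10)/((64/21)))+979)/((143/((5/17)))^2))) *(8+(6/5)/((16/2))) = 293622502664749/121622881380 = 2414.20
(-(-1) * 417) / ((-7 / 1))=-417 / 7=-59.57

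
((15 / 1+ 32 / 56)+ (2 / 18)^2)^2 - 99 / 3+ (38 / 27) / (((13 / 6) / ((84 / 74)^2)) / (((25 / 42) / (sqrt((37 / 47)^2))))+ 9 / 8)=134066246011277 / 637577949267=210.27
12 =12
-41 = -41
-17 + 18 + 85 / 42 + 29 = 1345 / 42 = 32.02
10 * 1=10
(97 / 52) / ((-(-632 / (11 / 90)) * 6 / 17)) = 18139 / 17746560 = 0.00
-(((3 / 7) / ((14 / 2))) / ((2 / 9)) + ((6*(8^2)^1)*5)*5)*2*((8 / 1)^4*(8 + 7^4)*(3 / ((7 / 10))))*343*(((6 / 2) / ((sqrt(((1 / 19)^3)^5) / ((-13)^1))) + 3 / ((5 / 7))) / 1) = -1169706936803328 + 9708845470264143360368640*sqrt(19) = 42319876262164321456035650.00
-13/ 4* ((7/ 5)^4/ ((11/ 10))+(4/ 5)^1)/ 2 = -38363/ 5500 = -6.98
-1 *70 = -70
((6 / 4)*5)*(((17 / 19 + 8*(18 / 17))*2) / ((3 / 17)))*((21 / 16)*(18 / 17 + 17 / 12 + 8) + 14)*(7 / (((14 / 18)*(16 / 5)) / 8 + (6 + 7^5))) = 7570591875 / 823179712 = 9.20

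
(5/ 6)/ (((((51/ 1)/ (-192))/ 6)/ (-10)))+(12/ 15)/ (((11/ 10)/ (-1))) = 35064/ 187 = 187.51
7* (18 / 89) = 126 / 89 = 1.42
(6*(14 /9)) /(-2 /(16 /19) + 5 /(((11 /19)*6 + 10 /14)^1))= -7.90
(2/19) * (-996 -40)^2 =112978.53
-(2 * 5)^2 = -100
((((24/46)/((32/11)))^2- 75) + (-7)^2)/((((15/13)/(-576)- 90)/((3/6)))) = 34287513/237674410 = 0.14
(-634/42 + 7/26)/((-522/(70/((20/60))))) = 40475/6786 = 5.96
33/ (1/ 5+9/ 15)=165/ 4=41.25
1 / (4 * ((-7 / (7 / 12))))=-1 / 48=-0.02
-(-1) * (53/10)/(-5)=-53/50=-1.06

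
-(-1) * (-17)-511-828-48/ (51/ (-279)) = -18588/ 17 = -1093.41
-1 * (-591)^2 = -349281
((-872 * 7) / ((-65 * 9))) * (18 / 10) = 6104 / 325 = 18.78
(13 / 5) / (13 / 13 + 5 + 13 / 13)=13 / 35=0.37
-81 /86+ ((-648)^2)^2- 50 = 15163465748195 /86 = 176319369165.06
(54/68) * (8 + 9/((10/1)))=7.07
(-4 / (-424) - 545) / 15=-57769 / 1590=-36.33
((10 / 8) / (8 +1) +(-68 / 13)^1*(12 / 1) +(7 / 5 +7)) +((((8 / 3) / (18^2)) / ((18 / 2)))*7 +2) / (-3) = -93650251 / 1705860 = -54.90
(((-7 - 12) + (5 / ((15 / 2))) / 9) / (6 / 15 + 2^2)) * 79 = -201845 / 594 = -339.81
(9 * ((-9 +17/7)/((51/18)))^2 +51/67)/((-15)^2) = 0.22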